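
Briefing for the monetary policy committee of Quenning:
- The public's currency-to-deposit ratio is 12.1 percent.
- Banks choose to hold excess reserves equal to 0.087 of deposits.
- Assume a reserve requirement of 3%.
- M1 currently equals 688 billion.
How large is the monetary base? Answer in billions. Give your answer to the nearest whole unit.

The money multiplier is m = (1 + c) / (rr + e + c) = (1 + 0.121) / (0.03 + 0.087 + 0.121) ≈ 4.7101.
MB = M / m = 688 / 4.7101 ≈ 146.0691 billion.

146 billion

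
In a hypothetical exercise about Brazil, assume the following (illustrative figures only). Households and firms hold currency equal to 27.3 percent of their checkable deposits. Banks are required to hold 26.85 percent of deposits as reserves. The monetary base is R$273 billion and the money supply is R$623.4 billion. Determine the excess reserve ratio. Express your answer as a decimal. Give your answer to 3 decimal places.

0.016

Using m = M/MB = 623.4/273 ≈ 2.283516. Since m = (1 + c)/(c + rr + e), the denominator satisfies c + rr + e = (1 + c)/m = (1 + 0.273) / 2.283516 ≈ 0.557474.
With c = 0.273 and rr = 0.2685, the excess reserve ratio is 0.557474 − 0.273 − 0.2685 = 0.015974.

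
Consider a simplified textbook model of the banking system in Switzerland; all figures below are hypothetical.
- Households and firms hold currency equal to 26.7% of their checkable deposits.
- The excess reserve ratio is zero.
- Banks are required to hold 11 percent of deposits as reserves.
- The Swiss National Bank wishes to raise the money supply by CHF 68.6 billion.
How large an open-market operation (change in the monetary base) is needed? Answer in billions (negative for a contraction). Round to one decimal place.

CHF 20.4 billion

The money multiplier is m = (1 + c) / (rr + c) = (1 + 0.267) / (0.11 + 0.267) ≈ 3.3607.
ΔMB = ΔM / m = (+68.6) / 3.3607 ≈ 20.4124 billion.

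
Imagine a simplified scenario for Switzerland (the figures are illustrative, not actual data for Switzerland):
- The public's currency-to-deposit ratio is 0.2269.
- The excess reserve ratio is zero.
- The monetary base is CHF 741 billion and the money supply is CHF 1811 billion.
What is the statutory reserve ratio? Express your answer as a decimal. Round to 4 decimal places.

0.2751

Using m = M/MB = 1811/741 ≈ 2.443995. Since m = (1 + c)/(c + rr + e), the denominator satisfies c + rr + e = (1 + c)/m = (1 + 0.2269) / 2.443995 ≈ 0.502006.
With c = 0.2269 and e = 0, the statutory reserve ratio is 0.502006 − 0.2269 − 0 = 0.275106.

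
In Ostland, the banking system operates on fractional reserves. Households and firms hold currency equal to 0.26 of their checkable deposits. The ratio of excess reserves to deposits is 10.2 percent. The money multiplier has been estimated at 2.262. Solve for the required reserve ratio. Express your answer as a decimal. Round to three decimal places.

Using m = 2.262. Since m = (1 + c)/(c + rr + e), the denominator satisfies c + rr + e = (1 + c)/m = (1 + 0.26) / 2.262 ≈ 0.557029.
With c = 0.26 and e = 0.102, the required reserve ratio is 0.557029 − 0.26 − 0.102 = 0.195029.

0.195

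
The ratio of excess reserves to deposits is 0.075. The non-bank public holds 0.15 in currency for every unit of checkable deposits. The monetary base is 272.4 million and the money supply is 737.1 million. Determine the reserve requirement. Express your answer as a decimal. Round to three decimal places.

0.200

Using m = M/MB = 737.1/272.4 ≈ 2.705947. Since m = (1 + c)/(c + rr + e), the denominator satisfies c + rr + e = (1 + c)/m = (1 + 0.15) / 2.705947 ≈ 0.424990.
With c = 0.15 and e = 0.075, the reserve requirement is 0.424990 − 0.15 − 0.075 = 0.19999.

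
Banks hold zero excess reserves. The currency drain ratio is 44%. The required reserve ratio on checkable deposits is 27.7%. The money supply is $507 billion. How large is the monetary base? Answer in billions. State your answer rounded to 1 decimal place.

The money multiplier is m = (1 + c) / (rr + c) = (1 + 0.44) / (0.277 + 0.44) ≈ 2.00837.
MB = M / m = 507 / 2.00837 ≈ 252.4435 billion.

$252.4 billion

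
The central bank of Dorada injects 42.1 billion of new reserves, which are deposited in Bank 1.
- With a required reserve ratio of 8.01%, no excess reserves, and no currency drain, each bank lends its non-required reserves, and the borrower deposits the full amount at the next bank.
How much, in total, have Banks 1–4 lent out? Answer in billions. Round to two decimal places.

137.27 billion

Bank i lends (1 − rr)^i of the original deposit: Bank 1 lends 42.1·0.9199 ≈ 38.7278, Bank 2 lends 42.1·0.9199² ≈ 35.6257, and so on.
Summing a geometric series: total = 42.1·[0.9199·(1 − 0.9199^4) / (1 − 0.9199)] ≈ 137.2726 billion.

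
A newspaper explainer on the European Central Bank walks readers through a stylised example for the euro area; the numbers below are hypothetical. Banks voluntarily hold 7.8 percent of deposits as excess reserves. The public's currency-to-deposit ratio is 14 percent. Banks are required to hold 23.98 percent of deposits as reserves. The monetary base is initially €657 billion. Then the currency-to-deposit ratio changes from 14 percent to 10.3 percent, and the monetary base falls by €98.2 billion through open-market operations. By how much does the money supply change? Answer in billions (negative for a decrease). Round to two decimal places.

-171.32 billion

Before: m₁ = (1 + 0.14) / (0.2398 + 0.078 + 0.14) ≈ 2.490170, MB₁ = 657, so M₁ = 2.490170 × 657 ≈ 1636.0417 billion.
After: m₂ = (1 + 0.103) / (0.2398 + 0.078 + 0.103) ≈ 2.621198, MB₂ = 657 − 98.2 = 558.8, so M₂ = 2.621198 × 558.8 ≈ 1464.7254 billion.
ΔM = M₂ − M₁ = 1464.7254 − 1636.0417 = -171.3163 billion.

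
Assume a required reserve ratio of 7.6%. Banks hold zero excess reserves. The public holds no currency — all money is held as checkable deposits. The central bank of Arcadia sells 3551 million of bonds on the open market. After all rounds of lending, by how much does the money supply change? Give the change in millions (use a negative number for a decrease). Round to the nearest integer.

The simple money multiplier is m = 1/rr = 1/0.076 ≈ 13.15789.
An open-market sale reduces the monetary base by 3551 million, so ΔM = m × ΔMB = 13.15789 × (−3551) ≈ -46723.6674 million.

-46724 million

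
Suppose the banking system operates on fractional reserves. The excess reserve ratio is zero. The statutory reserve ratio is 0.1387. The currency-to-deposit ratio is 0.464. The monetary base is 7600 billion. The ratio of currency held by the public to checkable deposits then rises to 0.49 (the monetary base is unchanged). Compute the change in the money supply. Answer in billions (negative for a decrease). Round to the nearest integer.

Initially m₁ = (1 + 0.464) / (0.1387 + 0.464) ≈ 2.42907, so M₁ = 2.42907 × 7600 = 18460.932 billion.
After the change m₂ = (1 + 0.49) / (0.1387 + 0.49) ≈ 2.36997, so M₂ = 2.36997 × 7600 = 18011.772 billion.
ΔM = M₂ − M₁ = 18011.772 − 18460.932 = -449.16 billion.

-449 billion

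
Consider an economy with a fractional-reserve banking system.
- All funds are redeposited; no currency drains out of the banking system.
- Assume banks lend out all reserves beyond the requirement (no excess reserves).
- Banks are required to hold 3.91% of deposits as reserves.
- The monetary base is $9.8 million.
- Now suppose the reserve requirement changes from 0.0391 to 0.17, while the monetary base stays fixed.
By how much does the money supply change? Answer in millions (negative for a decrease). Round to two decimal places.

Initially m₁ = 1 / (0.0391) ≈ 25.5754, so M₁ = 25.5754 × 9.8 ≈ 250.6389 million.
After the change m₂ = 1 / (0.17) ≈ 5.8824, so M₂ = 5.8824 × 9.8 ≈ 57.6475 million.
ΔM = M₂ − M₁ = 57.6475 − 250.6389 = -192.9914 million.

-192.99 million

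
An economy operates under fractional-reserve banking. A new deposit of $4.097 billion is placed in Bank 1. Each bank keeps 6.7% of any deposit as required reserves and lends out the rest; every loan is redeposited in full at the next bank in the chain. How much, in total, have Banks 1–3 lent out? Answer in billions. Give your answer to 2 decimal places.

$10.72 billion

Bank i lends (1 − rr)^i of the original deposit: Bank 1 lends 4.097·0.9330 ≈ 3.8225, Bank 2 lends 4.097·0.9330² ≈ 3.5664, and so on.
Summing a geometric series: total = 4.097·[0.9330·(1 − 0.9330^3) / (1 − 0.9330)] ≈ 10.7163 billion.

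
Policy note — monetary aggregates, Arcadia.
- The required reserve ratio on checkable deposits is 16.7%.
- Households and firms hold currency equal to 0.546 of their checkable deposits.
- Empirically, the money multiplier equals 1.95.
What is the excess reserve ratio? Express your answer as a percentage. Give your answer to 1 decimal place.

Using m = 1.95. Since m = (1 + c)/(c + rr + e), the denominator satisfies c + rr + e = (1 + c)/m = (1 + 0.546) / 1.95 ≈ 0.792821.
With c = 0.546 and rr = 0.167, the excess reserve ratio is 0.792821 − 0.546 − 0.167 = 0.079821.

8.0%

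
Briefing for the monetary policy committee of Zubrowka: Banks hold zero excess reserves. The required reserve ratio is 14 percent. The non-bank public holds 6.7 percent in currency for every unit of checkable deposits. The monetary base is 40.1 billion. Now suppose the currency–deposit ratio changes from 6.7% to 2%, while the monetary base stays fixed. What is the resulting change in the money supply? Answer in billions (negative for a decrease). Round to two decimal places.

48.94 billion

Initially m₁ = (1 + 0.067) / (0.14 + 0.067) ≈ 5.15459, so M₁ = 5.15459 × 40.1 ≈ 206.6991 billion.
After the change m₂ = (1 + 0.02) / (0.14 + 0.02) = 6.37500, so M₂ = 6.37500 × 40.1 = 255.6375 billion.
ΔM = M₂ − M₁ = 255.6375 − 206.6991 = 48.9384 billion.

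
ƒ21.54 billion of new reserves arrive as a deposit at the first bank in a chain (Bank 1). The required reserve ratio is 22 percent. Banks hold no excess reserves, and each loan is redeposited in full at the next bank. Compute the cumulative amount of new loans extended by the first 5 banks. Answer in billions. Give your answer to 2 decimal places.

ƒ54.32 billion

Bank i lends (1 − rr)^i of the original deposit: Bank 1 lends 21.54·0.7800 = 16.8012, Bank 2 lends 21.54·0.7800² ≈ 13.1049, and so on.
Summing a geometric series: total = 21.54·[0.7800·(1 − 0.7800^5) / (1 − 0.7800)] ≈ 54.3200 billion.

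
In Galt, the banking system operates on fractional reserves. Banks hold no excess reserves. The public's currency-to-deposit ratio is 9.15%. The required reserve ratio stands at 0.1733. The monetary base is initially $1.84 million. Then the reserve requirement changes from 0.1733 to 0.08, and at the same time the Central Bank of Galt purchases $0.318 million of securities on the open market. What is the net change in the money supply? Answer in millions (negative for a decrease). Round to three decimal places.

Before: m₁ = (1 + 0.0915) / (0.1733 + 0.0915) ≈ 4.12198, MB₁ = 1.84, so M₁ = 4.12198 × 1.84 ≈ 7.5844 million.
After: m₂ = (1 + 0.0915) / (0.08 + 0.0915) ≈ 6.36443, MB₂ = 1.84 + 0.318 = 2.158, so M₂ = 6.36443 × 2.158 ≈ 13.7344 million.
ΔM = M₂ − M₁ = 13.7344 − 7.5844 = 6.15 million.

$6.150 million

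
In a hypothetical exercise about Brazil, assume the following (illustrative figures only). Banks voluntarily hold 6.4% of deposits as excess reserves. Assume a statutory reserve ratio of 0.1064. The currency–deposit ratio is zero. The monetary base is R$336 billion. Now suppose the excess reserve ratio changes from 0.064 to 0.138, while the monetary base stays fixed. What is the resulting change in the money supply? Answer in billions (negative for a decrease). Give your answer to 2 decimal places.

-597.04 billion

Initially m₁ = 1 / (0.1064 + 0.064) ≈ 5.868545, so M₁ = 5.868545 × 336 ≈ 1971.8311 billion.
After the change m₂ = 1 / (0.1064 + 0.138) ≈ 4.091653, so M₂ = 4.091653 × 336 ≈ 1374.7954 billion.
ΔM = M₂ − M₁ = 1374.7954 − 1971.8311 = -597.0357 billion.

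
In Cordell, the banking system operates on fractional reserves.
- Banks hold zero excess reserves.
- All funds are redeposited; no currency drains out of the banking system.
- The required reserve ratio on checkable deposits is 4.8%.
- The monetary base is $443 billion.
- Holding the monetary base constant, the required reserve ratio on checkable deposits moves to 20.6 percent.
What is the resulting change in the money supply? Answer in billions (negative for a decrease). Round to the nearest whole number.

-7079 billion

Initially m₁ = 1 / (0.048) ≈ 20.8333, so M₁ = 20.8333 × 443 = 9229.1519 billion.
After the change m₂ = 1 / (0.206) ≈ 4.8544, so M₂ = 4.8544 × 443 = 2150.4992 billion.
ΔM = M₂ − M₁ = 2150.4992 − 9229.1519 = -7078.6527 billion.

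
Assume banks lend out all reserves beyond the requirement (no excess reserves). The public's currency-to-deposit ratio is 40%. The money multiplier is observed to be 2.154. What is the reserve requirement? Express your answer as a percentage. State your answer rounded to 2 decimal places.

25.00%

Using m = 2.154. Since m = (1 + c)/(c + rr + e), the denominator satisfies c + rr + e = (1 + c)/m = (1 + 0.4) / 2.154 ≈ 0.649954.
With c = 0.4 and e = 0, the reserve requirement is 0.649954 − 0.4 − 0 = 0.249954.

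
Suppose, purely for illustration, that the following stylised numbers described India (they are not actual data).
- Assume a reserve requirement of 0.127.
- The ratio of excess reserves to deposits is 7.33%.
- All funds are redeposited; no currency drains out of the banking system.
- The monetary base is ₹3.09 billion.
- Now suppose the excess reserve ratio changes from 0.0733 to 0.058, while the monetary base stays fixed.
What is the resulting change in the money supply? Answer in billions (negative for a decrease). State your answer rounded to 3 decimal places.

Initially m₁ = 1 / (0.127 + 0.0733) ≈ 4.99251, so M₁ = 4.99251 × 3.09 ≈ 15.4269 billion.
After the change m₂ = 1 / (0.127 + 0.058) ≈ 5.40541, so M₂ = 5.40541 × 3.09 ≈ 16.7027 billion.
ΔM = M₂ − M₁ = 16.7027 − 15.4269 = 1.2758 billion.

₹1.276 billion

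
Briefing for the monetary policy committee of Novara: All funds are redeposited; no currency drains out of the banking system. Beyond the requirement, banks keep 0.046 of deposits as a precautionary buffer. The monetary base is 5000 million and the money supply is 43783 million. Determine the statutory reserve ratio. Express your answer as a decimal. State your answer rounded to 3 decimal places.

0.068

Using m = M/MB = 43783/5000 = 8.756600. Since m = (1 + c)/(c + rr + e), the denominator satisfies c + rr + e = (1 + c)/m = (1 + 0) / 8.756600 ≈ 0.114200.
With c = 0 and e = 0.046, the statutory reserve ratio is 0.114200 − 0 − 0.046 = 0.0682.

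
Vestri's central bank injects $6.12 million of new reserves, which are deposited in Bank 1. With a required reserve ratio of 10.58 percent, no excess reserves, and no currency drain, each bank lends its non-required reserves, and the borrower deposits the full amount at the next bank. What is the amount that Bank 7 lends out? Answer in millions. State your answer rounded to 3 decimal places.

$2.798 million

Each bank lends a fraction (1 − rr) = 0.8942 of the deposit it receives, so Bank 7 receives 6.12·0.8942^6 and lends 6.12·0.8942^7 ≈ 2.7977 million.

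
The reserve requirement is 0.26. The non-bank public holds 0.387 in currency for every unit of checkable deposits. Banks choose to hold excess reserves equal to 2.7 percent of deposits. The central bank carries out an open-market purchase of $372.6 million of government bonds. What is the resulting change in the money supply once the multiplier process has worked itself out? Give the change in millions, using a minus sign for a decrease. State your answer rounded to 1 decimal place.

The money multiplier is m = (1 + c) / (rr + e + c) = (1 + 0.387) / (0.26 + 0.027 + 0.387) ≈ 2.05786.
The purchase adds 372.6 million of base, so ΔM = m × ΔMB = 2.05786 × (+372.6) ≈ 766.7586 million.

$766.8 million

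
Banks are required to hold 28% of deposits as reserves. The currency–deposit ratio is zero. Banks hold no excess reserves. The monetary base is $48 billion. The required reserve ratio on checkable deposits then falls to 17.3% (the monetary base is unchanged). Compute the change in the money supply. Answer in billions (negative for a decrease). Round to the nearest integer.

Initially m₁ = 1 / (0.28) ≈ 3.5714, so M₁ = 3.5714 × 48 = 171.4272 billion.
After the change m₂ = 1 / (0.173) ≈ 5.7803, so M₂ = 5.7803 × 48 = 277.4544 billion.
ΔM = M₂ − M₁ = 277.4544 − 171.4272 = 106.0272 billion.

$106 billion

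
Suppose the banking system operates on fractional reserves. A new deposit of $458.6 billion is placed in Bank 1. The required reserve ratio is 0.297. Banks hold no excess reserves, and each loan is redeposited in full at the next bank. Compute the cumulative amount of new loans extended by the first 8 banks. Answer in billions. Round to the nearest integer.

$1021 billion

Bank i lends (1 − rr)^i of the original deposit: Bank 1 lends 458.6·0.7030 = 322.3958, Bank 2 lends 458.6·0.7030² ≈ 226.6442, and so on.
Summing a geometric series: total = 458.6·[0.7030·(1 − 0.7030^8) / (1 − 0.7030)] ≈ 1020.7524 billion.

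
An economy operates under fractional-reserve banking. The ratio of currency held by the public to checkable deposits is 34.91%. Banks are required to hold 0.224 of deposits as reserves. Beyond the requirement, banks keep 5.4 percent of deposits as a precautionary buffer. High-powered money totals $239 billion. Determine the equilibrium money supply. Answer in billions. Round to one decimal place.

$514.2 billion

The money multiplier is m = (1 + c) / (rr + e + c) = (1 + 0.3491) / (0.224 + 0.054 + 0.3491) ≈ 2.15133.
So M = m × MB = 2.15133 × 239 ≈ 514.1679 billion.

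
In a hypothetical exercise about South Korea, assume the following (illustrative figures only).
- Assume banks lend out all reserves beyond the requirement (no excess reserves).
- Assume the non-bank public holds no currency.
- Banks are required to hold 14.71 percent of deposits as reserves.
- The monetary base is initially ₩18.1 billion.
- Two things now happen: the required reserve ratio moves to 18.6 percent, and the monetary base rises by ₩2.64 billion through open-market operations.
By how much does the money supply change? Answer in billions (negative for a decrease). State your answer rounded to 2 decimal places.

-11.54 billion

Before: m₁ = 1 / (0.1471) ≈ 6.79810, MB₁ = 18.1, so M₁ = 6.79810 × 18.1 ≈ 123.0456 billion.
After: m₂ = 1 / (0.186) ≈ 5.37634, MB₂ = 18.1 + 2.64 = 20.74, so M₂ = 5.37634 × 20.74 ≈ 111.5053 billion.
ΔM = M₂ − M₁ = 111.5053 − 123.0456 = -11.5403 billion.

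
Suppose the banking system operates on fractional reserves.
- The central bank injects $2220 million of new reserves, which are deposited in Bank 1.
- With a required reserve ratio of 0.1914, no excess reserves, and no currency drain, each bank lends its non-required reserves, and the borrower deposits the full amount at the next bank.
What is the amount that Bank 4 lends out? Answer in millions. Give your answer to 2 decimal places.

Each bank lends a fraction (1 − rr) = 0.8086 of the deposit it receives, so Bank 4 receives 2220·0.8086^3 and lends 2220·0.8086^4 ≈ 949.0474 million.

$949.05 million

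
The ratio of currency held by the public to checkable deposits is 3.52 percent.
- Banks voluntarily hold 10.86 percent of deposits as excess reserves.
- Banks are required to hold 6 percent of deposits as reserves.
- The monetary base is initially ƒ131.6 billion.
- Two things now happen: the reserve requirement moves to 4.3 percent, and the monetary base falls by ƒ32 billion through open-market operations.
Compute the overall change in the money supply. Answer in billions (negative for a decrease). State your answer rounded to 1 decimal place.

-116.5 billion

Before: m₁ = (1 + 0.0352) / (0.06 + 0.1086 + 0.0352) ≈ 5.07949, MB₁ = 131.6, so M₁ = 5.07949 × 131.6 ≈ 668.4609 billion.
After: m₂ = (1 + 0.0352) / (0.043 + 0.1086 + 0.0352) ≈ 5.54176, MB₂ = 131.6 − 32 = 99.6, so M₂ = 5.54176 × 99.6 ≈ 551.9593 billion.
ΔM = M₂ − M₁ = 551.9593 − 668.4609 = -116.5016 billion.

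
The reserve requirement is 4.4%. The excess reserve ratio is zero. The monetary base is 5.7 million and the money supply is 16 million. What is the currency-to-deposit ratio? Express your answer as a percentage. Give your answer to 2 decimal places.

48.50%

Using m = M/MB = 16/5.7 ≈ 2.807018. From m = (1 + c)/(c + rr + e), rearranging gives 1 + c = m·(c + rr + e), so c·(1 − m) = m·(rr + e) − 1.
Hence c = [m·(rr + e) − 1]/(1 − m) = [2.807018 × (0.044 + 0) − 1] / (1 − 2.807018) ≈ 0.485048.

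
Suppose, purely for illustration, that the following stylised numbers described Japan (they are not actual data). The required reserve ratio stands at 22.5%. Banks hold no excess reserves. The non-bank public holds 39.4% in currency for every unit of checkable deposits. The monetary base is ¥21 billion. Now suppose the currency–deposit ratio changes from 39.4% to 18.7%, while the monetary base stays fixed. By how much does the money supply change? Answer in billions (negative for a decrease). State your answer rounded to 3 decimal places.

Initially m₁ = (1 + 0.394) / (0.225 + 0.394) ≈ 2.252019, so M₁ = 2.252019 × 21 ≈ 47.2924 billion.
After the change m₂ = (1 + 0.187) / (0.225 + 0.187) ≈ 2.881068, so M₂ = 2.881068 × 21 ≈ 60.5024 billion.
ΔM = M₂ − M₁ = 60.5024 − 47.2924 = 13.21 billion.

¥13.210 billion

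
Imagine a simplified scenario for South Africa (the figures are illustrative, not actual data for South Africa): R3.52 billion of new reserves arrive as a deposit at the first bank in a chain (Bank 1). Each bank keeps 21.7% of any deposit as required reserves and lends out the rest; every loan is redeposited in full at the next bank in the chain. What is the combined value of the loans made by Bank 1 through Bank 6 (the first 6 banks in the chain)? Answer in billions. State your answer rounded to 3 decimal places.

Bank i lends (1 − rr)^i of the original deposit: Bank 1 lends 3.52·0.7830 ≈ 2.7562, Bank 2 lends 3.52·0.7830² ≈ 2.1581, and so on.
Summing a geometric series: total = 3.52·[0.7830·(1 − 0.7830^6) / (1 − 0.7830)] ≈ 9.7742 billion.

R9.774 billion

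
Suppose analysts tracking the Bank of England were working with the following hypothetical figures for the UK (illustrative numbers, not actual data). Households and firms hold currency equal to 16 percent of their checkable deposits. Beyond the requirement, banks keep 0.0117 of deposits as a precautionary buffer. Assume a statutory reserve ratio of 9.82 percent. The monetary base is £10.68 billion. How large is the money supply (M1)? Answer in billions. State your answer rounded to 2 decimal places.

The money multiplier is m = (1 + c) / (rr + e + c) = (1 + 0.16) / (0.0982 + 0.0117 + 0.16) ≈ 4.29789.
So M = m × MB = 4.29789 × 10.68 ≈ 45.9015 billion.

£45.90 billion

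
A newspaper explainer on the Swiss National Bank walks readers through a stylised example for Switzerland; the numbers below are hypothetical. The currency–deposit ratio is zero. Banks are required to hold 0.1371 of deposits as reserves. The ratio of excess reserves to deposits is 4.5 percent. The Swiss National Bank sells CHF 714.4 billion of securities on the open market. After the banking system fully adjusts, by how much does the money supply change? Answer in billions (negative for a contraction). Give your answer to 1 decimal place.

The money multiplier is m = 1 / (rr + e) = 1 / (0.1371 + 0.045) ≈ 5.49149.
The sale removes 714.4 billion of base, so ΔM = m × ΔMB = 5.49149 × (−714.4) ≈ -3923.1205 billion.

-3923.1 billion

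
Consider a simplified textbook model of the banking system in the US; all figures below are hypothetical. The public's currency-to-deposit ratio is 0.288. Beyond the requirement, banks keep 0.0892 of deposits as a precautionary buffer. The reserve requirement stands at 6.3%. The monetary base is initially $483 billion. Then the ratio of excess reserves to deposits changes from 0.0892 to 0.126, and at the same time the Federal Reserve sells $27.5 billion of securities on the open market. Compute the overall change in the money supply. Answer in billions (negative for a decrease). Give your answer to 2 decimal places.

Before: m₁ = (1 + 0.288) / (0.063 + 0.0892 + 0.288) ≈ 2.925943, MB₁ = 483, so M₁ = 2.925943 × 483 ≈ 1413.2305 billion.
After: m₂ = (1 + 0.288) / (0.063 + 0.126 + 0.288) ≈ 2.700210, MB₂ = 483 − 27.5 = 455.5, so M₂ = 2.700210 × 455.5 ≈ 1229.9457 billion.
ΔM = M₂ − M₁ = 1229.9457 − 1413.2305 = -183.2848 billion.

-183.28 billion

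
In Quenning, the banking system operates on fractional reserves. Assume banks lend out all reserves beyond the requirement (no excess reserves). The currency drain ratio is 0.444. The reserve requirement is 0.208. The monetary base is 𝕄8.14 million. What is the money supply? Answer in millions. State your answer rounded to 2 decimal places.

𝕄18.03 million

The money multiplier is m = (1 + c) / (rr + c) = (1 + 0.444) / (0.208 + 0.444) ≈ 2.2147.
So M = m × MB = 2.2147 × 8.14 ≈ 18.0277 million.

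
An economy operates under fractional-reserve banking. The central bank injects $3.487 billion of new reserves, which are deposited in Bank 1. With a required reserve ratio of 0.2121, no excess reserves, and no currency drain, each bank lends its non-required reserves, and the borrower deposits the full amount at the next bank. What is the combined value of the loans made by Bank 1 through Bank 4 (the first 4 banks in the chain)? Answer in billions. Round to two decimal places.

Bank i lends (1 − rr)^i of the original deposit: Bank 1 lends 3.487·0.7879 ≈ 2.7474, Bank 2 lends 3.487·0.7879² ≈ 2.1647, and so on.
Summing a geometric series: total = 3.487·[0.7879·(1 − 0.7879^4) / (1 − 0.7879)] ≈ 7.9614 billion.

$7.96 billion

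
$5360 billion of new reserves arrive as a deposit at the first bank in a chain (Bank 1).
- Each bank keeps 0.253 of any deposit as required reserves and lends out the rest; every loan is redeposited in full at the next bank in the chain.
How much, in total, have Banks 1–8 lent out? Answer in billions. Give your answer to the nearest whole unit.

$14291 billion

Bank i lends (1 − rr)^i of the original deposit: Bank 1 lends 5360·0.7470 = 4003.9200, Bank 2 lends 5360·0.7470² ≈ 2990.9282, and so on.
Summing a geometric series: total = 5360·[0.7470·(1 − 0.7470^8) / (1 − 0.7470)] ≈ 14291.4022 billion.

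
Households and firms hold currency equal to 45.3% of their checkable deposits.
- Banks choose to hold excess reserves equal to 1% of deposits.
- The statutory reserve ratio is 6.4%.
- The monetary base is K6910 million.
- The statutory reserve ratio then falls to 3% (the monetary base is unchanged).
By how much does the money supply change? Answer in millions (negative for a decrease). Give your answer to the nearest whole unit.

Initially m₁ = (1 + 0.453) / (0.064 + 0.01 + 0.453) ≈ 2.75712, so M₁ = 2.75712 × 6910 = 19051.6992 million.
After the change m₂ = (1 + 0.453) / (0.03 + 0.01 + 0.453) ≈ 2.94726, so M₂ = 2.94726 × 6910 = 20365.5666 million.
ΔM = M₂ − M₁ = 20365.5666 − 19051.6992 = 1313.8674 million.

K1314 million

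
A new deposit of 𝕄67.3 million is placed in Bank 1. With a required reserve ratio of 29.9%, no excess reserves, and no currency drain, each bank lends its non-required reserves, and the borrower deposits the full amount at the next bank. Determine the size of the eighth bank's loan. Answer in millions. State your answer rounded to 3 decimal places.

Each bank lends a fraction (1 − rr) = 0.7010 of the deposit it receives, so Bank 8 receives 67.3·0.7010^7 and lends 67.3·0.7010^8 ≈ 3.9243 million.

𝕄3.924 million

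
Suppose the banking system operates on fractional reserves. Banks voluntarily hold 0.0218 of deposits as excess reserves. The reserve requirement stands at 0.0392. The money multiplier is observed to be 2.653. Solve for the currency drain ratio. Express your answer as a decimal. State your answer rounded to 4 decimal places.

0.5071

Using m = 2.653. From m = (1 + c)/(c + rr + e), rearranging gives 1 + c = m·(c + rr + e), so c·(1 − m) = m·(rr + e) − 1.
Hence c = [m·(rr + e) − 1]/(1 − m) = [2.653 × (0.0392 + 0.0218) − 1] / (1 − 2.653) ≈ 0.507058.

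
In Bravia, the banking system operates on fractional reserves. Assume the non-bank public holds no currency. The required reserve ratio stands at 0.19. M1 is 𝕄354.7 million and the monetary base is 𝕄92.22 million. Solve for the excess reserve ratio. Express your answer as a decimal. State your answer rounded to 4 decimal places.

Using m = M/MB = 354.7/92.22 ≈ 3.846237. Since m = (1 + c)/(c + rr + e), the denominator satisfies c + rr + e = (1 + c)/m = (1 + 0) / 3.846237 ≈ 0.259994.
With c = 0 and rr = 0.19, the excess reserve ratio is 0.259994 − 0 − 0.19 = 0.069994.

0.0700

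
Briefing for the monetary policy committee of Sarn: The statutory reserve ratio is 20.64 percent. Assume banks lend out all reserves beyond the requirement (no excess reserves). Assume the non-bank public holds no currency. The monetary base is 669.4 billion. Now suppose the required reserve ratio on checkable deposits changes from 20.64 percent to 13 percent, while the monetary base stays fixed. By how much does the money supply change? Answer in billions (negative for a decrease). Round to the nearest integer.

Initially m₁ = 1 / (0.2064) ≈ 4.8450, so M₁ = 4.8450 × 669.4 = 3243.243 billion.
After the change m₂ = 1 / (0.13) ≈ 7.6923, so M₂ = 7.6923 × 669.4 ≈ 5149.2256 billion.
ΔM = M₂ − M₁ = 5149.2256 − 3243.243 = 1905.9826 billion.

1906 billion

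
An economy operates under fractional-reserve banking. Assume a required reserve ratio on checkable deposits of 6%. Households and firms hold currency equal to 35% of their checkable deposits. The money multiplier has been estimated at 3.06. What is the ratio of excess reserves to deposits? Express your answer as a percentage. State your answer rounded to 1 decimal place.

3.1%

Using m = 3.06. Since m = (1 + c)/(c + rr + e), the denominator satisfies c + rr + e = (1 + c)/m = (1 + 0.35) / 3.06 ≈ 0.441176.
With c = 0.35 and rr = 0.06, the ratio of excess reserves to deposits is 0.441176 − 0.35 − 0.06 = 0.031176.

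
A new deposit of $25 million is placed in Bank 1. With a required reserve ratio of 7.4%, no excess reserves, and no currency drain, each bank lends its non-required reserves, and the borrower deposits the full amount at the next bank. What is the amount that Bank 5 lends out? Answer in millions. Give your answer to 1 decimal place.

Each bank lends a fraction (1 − rr) = 0.9260 of the deposit it receives, so Bank 5 receives 25·0.9260^4 and lends 25·0.9260^5 ≈ 17.0214 million.

$17.0 million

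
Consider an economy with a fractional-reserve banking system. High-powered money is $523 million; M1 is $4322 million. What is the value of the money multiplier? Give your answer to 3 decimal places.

8.264

The money multiplier is m = M / MB = 4322 / 523 ≈ 8.26386.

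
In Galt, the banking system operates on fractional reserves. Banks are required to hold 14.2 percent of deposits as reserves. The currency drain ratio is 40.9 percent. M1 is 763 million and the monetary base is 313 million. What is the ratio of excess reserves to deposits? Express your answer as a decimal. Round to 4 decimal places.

Using m = M/MB = 763/313 ≈ 2.437700. Since m = (1 + c)/(c + rr + e), the denominator satisfies c + rr + e = (1 + c)/m = (1 + 0.409) / 2.437700 ≈ 0.578004.
With c = 0.409 and rr = 0.142, the ratio of excess reserves to deposits is 0.578004 − 0.409 − 0.142 = 0.027004.

0.0270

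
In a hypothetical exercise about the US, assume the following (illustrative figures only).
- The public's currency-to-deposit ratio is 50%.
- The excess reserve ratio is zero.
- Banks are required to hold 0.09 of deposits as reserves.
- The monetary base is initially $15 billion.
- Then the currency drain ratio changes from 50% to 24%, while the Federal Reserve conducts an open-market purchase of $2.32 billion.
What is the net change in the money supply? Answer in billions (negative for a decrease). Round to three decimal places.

$26.946 billion

Before: m₁ = (1 + 0.5) / (0.09 + 0.5) ≈ 2.542373, MB₁ = 15, so M₁ = 2.542373 × 15 ≈ 38.1356 billion.
After: m₂ = (1 + 0.24) / (0.09 + 0.24) ≈ 3.757576, MB₂ = 15 + 2.32 = 17.32, so M₂ = 3.757576 × 17.32 ≈ 65.0812 billion.
ΔM = M₂ − M₁ = 65.0812 − 38.1356 = 26.9456 billion.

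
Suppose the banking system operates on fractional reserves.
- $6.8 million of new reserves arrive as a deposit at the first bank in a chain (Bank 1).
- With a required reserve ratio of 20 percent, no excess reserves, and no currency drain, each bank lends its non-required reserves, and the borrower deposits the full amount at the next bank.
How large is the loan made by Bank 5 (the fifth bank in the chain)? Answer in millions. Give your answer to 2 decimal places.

$2.23 million

Each bank lends a fraction (1 − rr) = 0.8000 of the deposit it receives, so Bank 5 receives 6.8·0.8000^4 and lends 6.8·0.8000^5 ≈ 2.2282 million.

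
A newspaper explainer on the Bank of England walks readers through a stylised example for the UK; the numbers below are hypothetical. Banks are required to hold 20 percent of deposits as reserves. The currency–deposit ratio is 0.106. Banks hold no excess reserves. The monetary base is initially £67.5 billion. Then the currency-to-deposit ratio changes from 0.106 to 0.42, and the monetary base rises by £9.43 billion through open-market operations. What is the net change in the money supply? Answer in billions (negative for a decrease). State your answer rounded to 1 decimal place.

-67.8 billion

Before: m₁ = (1 + 0.106) / (0.2 + 0.106) ≈ 3.6144, MB₁ = 67.5, so M₁ = 3.6144 × 67.5 = 243.972 billion.
After: m₂ = (1 + 0.42) / (0.2 + 0.42) ≈ 2.2903, MB₂ = 67.5 + 9.43 = 76.93, so M₂ = 2.2903 × 76.93 ≈ 176.1928 billion.
ΔM = M₂ − M₁ = 176.1928 − 243.972 = -67.7792 billion.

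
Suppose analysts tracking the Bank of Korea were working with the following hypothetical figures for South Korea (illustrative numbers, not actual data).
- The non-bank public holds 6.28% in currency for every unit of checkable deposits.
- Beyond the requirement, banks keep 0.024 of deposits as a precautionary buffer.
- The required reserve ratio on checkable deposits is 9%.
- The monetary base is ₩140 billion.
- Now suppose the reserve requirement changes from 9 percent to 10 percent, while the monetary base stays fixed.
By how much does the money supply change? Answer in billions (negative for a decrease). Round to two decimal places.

-45.05 billion

Initially m₁ = (1 + 0.0628) / (0.09 + 0.024 + 0.0628) ≈ 6.011312, so M₁ = 6.011312 × 140 ≈ 841.5837 billion.
After the change m₂ = (1 + 0.0628) / (0.1 + 0.024 + 0.0628) ≈ 5.689507, so M₂ = 5.689507 × 140 ≈ 796.531 billion.
ΔM = M₂ − M₁ = 796.531 − 841.5837 = -45.0527 billion.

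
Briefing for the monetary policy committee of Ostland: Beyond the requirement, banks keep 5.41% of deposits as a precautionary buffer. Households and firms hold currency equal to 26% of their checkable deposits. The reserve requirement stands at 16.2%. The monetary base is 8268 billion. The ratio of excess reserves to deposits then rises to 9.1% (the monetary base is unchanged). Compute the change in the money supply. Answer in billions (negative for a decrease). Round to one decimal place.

Initially m₁ = (1 + 0.26) / (0.162 + 0.0541 + 0.26) ≈ 2.646503, so M₁ = 2.646503 × 8268 ≈ 21881.2868 billion.
After the change m₂ = (1 + 0.26) / (0.162 + 0.091 + 0.26) ≈ 2.456140, so M₂ = 2.456140 × 8268 ≈ 20307.3655 billion.
ΔM = M₂ − M₁ = 20307.3655 − 21881.2868 = -1573.9213 billion.

-1573.9 billion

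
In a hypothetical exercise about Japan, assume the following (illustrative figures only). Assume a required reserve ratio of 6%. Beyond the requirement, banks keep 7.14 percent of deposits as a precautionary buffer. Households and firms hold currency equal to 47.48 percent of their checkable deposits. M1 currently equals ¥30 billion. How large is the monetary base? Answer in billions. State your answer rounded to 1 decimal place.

The money multiplier is m = (1 + c) / (rr + e + c) = (1 + 0.4748) / (0.06 + 0.0714 + 0.4748) ≈ 2.4329.
MB = M / m = 30 / 2.4329 ≈ 12.331 billion.

¥12.3 billion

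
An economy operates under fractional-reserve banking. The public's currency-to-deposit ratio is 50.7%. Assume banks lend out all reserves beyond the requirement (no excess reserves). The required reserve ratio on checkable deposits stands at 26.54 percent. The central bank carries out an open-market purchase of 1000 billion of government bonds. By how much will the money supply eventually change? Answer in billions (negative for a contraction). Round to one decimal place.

1951.1 billion

The money multiplier is m = (1 + c) / (rr + c) = (1 + 0.507) / (0.2654 + 0.507) ≈ 1.95106.
The purchase adds 1000 billion of base, so ΔM = m × ΔMB = 1.95106 × (+1000) = 1951.06 billion.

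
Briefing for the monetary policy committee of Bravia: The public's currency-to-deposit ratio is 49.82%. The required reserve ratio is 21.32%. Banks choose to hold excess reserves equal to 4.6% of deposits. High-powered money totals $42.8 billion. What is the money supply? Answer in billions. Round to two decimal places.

The money multiplier is m = (1 + c) / (rr + e + c) = (1 + 0.4982) / (0.2132 + 0.046 + 0.4982) ≈ 1.97808.
So M = m × MB = 1.97808 × 42.8 ≈ 84.6618 billion.

$84.66 billion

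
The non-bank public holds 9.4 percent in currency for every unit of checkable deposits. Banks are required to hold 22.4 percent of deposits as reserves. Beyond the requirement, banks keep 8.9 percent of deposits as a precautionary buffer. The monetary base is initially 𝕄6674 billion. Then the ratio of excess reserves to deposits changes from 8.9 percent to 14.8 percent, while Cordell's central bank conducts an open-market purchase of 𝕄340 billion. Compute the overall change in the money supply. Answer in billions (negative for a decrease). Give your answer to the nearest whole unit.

Before: m₁ = (1 + 0.094) / (0.224 + 0.089 + 0.094) ≈ 2.68796, MB₁ = 6674, so M₁ = 2.68796 × 6674 ≈ 17939.445 billion.
After: m₂ = (1 + 0.094) / (0.224 + 0.148 + 0.094) ≈ 2.34764, MB₂ = 6674 + 340 = 7014, so M₂ = 2.34764 × 7014 ≈ 16466.347 billion.
ΔM = M₂ − M₁ = 16466.347 − 17939.445 = -1473.098 billion.

-1473 billion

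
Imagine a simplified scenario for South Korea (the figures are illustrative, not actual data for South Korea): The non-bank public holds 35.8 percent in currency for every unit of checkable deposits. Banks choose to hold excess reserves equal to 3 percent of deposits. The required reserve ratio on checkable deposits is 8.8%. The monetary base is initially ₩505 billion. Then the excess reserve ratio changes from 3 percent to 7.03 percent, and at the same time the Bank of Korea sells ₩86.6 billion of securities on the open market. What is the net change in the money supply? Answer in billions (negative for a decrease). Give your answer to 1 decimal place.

Before: m₁ = (1 + 0.358) / (0.088 + 0.03 + 0.358) ≈ 2.85294, MB₁ = 505, so M₁ = 2.85294 × 505 = 1440.7347 billion.
After: m₂ = (1 + 0.358) / (0.088 + 0.0703 + 0.358) ≈ 2.63025, MB₂ = 505 − 86.6 = 418.4, so M₂ = 2.63025 × 418.4 = 1100.4966 billion.
ΔM = M₂ − M₁ = 1100.4966 − 1440.7347 = -340.2381 billion.

-340.2 billion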